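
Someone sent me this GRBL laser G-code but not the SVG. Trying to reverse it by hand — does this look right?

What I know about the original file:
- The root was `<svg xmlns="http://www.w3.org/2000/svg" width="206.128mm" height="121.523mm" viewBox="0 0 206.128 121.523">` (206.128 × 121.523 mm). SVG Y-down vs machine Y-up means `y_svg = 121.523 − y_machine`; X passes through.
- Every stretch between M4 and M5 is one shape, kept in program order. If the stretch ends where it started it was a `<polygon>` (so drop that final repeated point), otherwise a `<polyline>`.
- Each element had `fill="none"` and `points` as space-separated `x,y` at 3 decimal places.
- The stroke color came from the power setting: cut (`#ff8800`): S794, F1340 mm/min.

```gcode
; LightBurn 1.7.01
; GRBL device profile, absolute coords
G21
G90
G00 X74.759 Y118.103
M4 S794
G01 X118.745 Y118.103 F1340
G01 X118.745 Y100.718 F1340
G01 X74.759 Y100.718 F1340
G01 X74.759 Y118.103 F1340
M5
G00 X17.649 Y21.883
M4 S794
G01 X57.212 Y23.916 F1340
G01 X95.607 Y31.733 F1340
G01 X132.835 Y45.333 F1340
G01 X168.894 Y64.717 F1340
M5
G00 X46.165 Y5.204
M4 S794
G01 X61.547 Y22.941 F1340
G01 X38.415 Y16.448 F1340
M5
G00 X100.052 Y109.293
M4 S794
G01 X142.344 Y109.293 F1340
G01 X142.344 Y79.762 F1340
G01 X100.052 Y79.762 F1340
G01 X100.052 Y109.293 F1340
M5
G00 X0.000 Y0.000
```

y_svg = 121.523 − y_m. Every run uses S794, so all elements get stroke `#ff8800` (cut).

[1] closed run; points: 74.759,3.420 118.745,3.420 118.745,20.805 74.759,20.805

[2] open run; points: 17.649,99.640 57.212,97.607 95.607,89.790 132.835,76.190 168.894,56.806

[3] open run; points: 46.165,116.319 61.547,98.582 38.415,105.075

[4] closed run; points: 100.052,12.230 142.344,12.230 142.344,41.761 100.052,41.761

<svg xmlns="http://www.w3.org/2000/svg" width="206.128mm" height="121.523mm" viewBox="0 0 206.128 121.523">
  <polygon points="74.759,3.420 118.745,3.420 118.745,20.805 74.759,20.805" fill="none" stroke="#ff8800"/>
  <polyline points="17.649,99.640 57.212,97.607 95.607,89.790 132.835,76.190 168.894,56.806" fill="none" stroke="#ff8800"/>
  <polyline points="46.165,116.319 61.547,98.582 38.415,105.075" fill="none" stroke="#ff8800"/>
  <polygon points="100.052,12.230 142.344,12.230 142.344,41.761 100.052,41.761" fill="none" stroke="#ff8800"/>
</svg>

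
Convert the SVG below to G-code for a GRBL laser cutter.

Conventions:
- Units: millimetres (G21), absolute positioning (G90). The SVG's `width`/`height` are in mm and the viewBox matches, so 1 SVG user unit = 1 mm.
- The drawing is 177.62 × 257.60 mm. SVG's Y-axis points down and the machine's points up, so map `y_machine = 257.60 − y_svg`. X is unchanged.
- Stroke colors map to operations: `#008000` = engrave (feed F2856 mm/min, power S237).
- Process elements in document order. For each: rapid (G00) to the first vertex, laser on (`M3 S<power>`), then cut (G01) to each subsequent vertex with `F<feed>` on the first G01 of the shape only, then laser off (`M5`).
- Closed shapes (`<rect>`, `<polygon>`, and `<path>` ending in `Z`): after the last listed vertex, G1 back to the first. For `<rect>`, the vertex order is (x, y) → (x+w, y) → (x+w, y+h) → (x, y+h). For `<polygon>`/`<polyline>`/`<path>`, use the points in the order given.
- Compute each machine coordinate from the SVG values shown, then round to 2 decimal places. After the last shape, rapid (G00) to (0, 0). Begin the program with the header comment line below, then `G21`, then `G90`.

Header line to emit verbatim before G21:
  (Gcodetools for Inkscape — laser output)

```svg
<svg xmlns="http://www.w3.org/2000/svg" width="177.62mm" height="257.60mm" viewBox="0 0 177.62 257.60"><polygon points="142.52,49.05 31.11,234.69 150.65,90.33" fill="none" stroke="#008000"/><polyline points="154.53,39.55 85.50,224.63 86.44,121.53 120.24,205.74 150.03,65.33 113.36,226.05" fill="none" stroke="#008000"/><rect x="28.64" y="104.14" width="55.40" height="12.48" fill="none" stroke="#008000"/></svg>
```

(Gcodetools for Inkscape — laser output)
G21
G90
G00 X142.52 Y208.55
M3 S237
G01 X31.11 Y22.91 F2856
G01 X150.65 Y167.27
G01 X142.52 Y208.55
M5
G00 X154.53 Y218.05
M3 S237
G01 X85.50 Y32.97 F2856
G01 X86.44 Y136.07
G01 X120.24 Y51.86
G01 X150.03 Y192.27
G01 X113.36 Y31.55
M5
G00 X28.64 Y153.46
M3 S237
G01 X84.04 Y153.46 F2856
G01 X84.04 Y140.98
G01 X28.64 Y140.98
G01 X28.64 Y153.46
M5
G00 X0.00 Y0.00

Since the viewBox matches the mm dimensions, user units are millimetres directly. The only transform is the Y-flip y_m = 257.60 − y_svg.

Shape 1 is a closed polygon drawn with `<polygon>`. Its stroke #008000 means engrave at S237, F2856. After flipping Y the toolpath is (142.52,208.55) → (31.11,22.91) → (150.65,167.27) → (142.52,208.55), returning to the start.

Shape 2 is a open polyline drawn with `<polyline>`. Its stroke #008000 means engrave at S237, F2856. After flipping Y the toolpath is (154.53,218.05) → (85.50,32.97) → (86.44,136.07) → (120.24,51.86) → (150.03,192.27) → (113.36,31.55).

Shape 3 is a rectangle drawn with `<rect>`. Its stroke #008000 means engrave at S237, F2856. After flipping Y the toolpath is (28.64,153.46) → (84.04,153.46) → (84.04,140.98) → (28.64,140.98) → (28.64,153.46), returning to the start.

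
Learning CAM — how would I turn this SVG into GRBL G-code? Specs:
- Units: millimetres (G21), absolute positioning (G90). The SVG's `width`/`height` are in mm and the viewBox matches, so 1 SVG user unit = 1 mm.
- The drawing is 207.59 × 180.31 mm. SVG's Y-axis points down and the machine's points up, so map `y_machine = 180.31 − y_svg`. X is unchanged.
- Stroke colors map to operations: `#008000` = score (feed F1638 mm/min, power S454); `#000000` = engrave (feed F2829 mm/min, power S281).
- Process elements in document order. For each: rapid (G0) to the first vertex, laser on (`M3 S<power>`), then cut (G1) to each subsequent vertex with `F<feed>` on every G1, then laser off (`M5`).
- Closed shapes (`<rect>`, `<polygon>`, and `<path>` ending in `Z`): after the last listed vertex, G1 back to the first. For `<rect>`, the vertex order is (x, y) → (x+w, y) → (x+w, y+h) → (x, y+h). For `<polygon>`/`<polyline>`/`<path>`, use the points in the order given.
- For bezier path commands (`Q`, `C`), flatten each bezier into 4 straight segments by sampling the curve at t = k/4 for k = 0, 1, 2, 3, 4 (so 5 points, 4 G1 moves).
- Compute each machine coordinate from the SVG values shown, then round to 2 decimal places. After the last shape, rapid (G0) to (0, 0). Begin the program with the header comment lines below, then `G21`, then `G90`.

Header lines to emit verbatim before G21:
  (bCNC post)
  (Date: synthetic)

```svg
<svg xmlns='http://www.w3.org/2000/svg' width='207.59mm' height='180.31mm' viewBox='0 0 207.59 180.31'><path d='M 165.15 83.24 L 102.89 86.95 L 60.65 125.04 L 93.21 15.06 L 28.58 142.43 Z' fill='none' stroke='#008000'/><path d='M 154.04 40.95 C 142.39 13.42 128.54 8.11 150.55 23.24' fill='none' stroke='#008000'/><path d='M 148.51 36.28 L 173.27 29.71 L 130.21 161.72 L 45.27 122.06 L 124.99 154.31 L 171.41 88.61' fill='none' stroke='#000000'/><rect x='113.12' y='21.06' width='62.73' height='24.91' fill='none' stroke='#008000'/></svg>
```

(bCNC post)
(Date: synthetic)
G21
G90
G0 X165.15 Y97.07
M3 S454
G1 X102.89 Y93.36 F1638
G1 X60.65 Y55.27 F1638
G1 X93.21 Y165.25 F1638
G1 X28.58 Y37.88 F1638
G1 X165.15 Y97.07 F1638
M5
G0 X154.04 Y139.36
M3 S454
G1 X145.48 Y155.87 F1638
G1 X139.67 Y164.21 F1638
G1 X140.17 Y164.56 F1638
G1 X150.55 Y157.07 F1638
M5
G0 X148.51 Y144.03
M3 S281
G1 X173.27 Y150.60 F2829
G1 X130.21 Y18.59 F2829
G1 X45.27 Y58.25 F2829
G1 X124.99 Y26.00 F2829
G1 X171.41 Y91.70 F2829
M5
G0 X113.12 Y159.25
M3 S454
G1 X175.85 Y159.25 F1638
G1 X175.85 Y134.34 F1638
G1 X113.12 Y134.34 F1638
G1 X113.12 Y159.25 F1638
M5
G0 X0.00 Y0.00

1 u = 1 mm; y_m = 180.31 − y.

[1] `<path>` closed polygon, #008000→score S454 F1638: (165.15,97.07) → (102.89,93.36) → (60.65,55.27) → (93.21,165.25) → (28.58,37.88) → (165.15,97.07) (closed)

[2] `<path>` cubic bezier, #008000→score S454 F1638: (154.04,139.36) → (145.48,155.87) → (139.67,164.21) → (140.17,164.56) → (150.55,157.07)

[3] `<path>` open polyline, #000000→engrave S281 F2829: (148.51,144.03) → (173.27,150.60) → (130.21,18.59) → (45.27,58.25) → (124.99,26.00) → (171.41,91.70)

[4] `<rect>` rectangle, #008000→score S454 F1638: (113.12,159.25) → (175.85,159.25) → (175.85,134.34) → (113.12,134.34) → (113.12,159.25) (closed)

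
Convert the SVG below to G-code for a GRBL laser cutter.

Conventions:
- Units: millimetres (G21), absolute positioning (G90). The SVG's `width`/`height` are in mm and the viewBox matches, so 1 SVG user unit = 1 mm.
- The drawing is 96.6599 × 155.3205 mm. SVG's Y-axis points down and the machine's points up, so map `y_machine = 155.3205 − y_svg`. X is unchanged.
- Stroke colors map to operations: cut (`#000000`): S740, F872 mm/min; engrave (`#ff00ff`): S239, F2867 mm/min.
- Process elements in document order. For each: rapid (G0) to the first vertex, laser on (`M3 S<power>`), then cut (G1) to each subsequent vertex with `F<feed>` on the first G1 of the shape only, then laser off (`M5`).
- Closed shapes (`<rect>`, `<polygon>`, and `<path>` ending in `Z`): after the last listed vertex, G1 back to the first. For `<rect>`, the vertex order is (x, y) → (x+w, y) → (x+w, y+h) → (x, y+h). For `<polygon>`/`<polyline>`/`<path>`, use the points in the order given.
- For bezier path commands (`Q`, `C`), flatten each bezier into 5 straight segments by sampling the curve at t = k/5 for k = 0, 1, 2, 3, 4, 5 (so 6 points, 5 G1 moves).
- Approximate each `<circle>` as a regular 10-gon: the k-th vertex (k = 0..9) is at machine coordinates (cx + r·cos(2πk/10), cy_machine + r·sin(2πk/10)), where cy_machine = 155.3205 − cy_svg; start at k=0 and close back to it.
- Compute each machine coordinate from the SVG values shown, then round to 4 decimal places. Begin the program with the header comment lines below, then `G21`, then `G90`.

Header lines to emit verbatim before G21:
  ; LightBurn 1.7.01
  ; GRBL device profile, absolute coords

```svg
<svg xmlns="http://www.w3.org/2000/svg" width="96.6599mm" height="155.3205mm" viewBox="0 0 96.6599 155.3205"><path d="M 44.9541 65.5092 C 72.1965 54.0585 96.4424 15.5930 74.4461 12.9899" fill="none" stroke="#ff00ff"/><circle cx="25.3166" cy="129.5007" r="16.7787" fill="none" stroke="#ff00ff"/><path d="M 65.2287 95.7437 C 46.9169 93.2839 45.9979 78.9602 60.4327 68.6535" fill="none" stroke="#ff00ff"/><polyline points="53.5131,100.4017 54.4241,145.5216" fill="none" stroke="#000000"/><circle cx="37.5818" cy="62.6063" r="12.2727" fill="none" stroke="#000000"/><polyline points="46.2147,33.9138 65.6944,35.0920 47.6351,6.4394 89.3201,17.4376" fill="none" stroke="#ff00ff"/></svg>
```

1 u = 1 mm; y_m = 155.3205 − y.

[1] `<path>` cubic bezier, #ff00ff→engrave S239 F2867: (44.9541,89.8113) → (60.5940,99.4205) → (73.4389,112.4951) → (81.4131,126.0171) → (82.4408,136.9683) → (74.4461,142.3306)

[2] `<circle>` circle, #ff00ff→engrave S239 F2867: (42.0953,25.8198) → (38.8909,35.6821) → (30.5015,41.7773) → (20.1317,41.7773) → (11.7423,35.6821) → (8.5379,25.8198) → (11.7423,15.9575) → (20.1317,9.8623) → (30.5015,9.8623) → (38.8909,15.9575) → (42.0953,25.8198) (closed)

[3] `<path>` cubic bezier, #ff00ff→engrave S239 F2867: (65.2287,59.5768) → (56.3124,62.3493) → (51.4726,67.2069) → (50.6113,73.3872) → (53.6306,80.1280) → (60.4327,86.6670)

[4] `<polyline>` line segment, #000000→cut S740 F872: (53.5131,54.9188) → (54.4241,9.7989)

[5] `<circle>` circle, #000000→cut S740 F872: (49.8545,92.7142) → (47.5106,99.9279) → (41.3743,104.3862) → (33.7893,104.3862) → (27.6530,99.9279) → (25.3091,92.7142) → (27.6530,85.5005) → (33.7893,81.0422) → (41.3743,81.0422) → (47.5106,85.5005) → (49.8545,92.7142) (closed)

[6] `<polyline>` open polyline, #ff00ff→engrave S239 F2867: (46.2147,121.4067) → (65.6944,120.2285) → (47.6351,148.8811) → (89.3201,137.8829)

; LightBurn 1.7.01
; GRBL device profile, absolute coords
G21
G90
G0 X44.9541 Y89.8113
M3 S239
G1 X60.5940 Y99.4205 F2867
G1 X73.4389 Y112.4951
G1 X81.4131 Y126.0171
G1 X82.4408 Y136.9683
G1 X74.4461 Y142.3306
M5
G0 X42.0953 Y25.8198
M3 S239
G1 X38.8909 Y35.6821 F2867
G1 X30.5015 Y41.7773
G1 X20.1317 Y41.7773
G1 X11.7423 Y35.6821
G1 X8.5379 Y25.8198
G1 X11.7423 Y15.9575
G1 X20.1317 Y9.8623
G1 X30.5015 Y9.8623
G1 X38.8909 Y15.9575
G1 X42.0953 Y25.8198
M5
G0 X65.2287 Y59.5768
M3 S239
G1 X56.3124 Y62.3493 F2867
G1 X51.4726 Y67.2069
G1 X50.6113 Y73.3872
G1 X53.6306 Y80.1280
G1 X60.4327 Y86.6670
M5
G0 X53.5131 Y54.9188
M3 S740
G1 X54.4241 Y9.7989 F872
M5
G0 X49.8545 Y92.7142
M3 S740
G1 X47.5106 Y99.9279 F872
G1 X41.3743 Y104.3862
G1 X33.7893 Y104.3862
G1 X27.6530 Y99.9279
G1 X25.3091 Y92.7142
G1 X27.6530 Y85.5005
G1 X33.7893 Y81.0422
G1 X41.3743 Y81.0422
G1 X47.5106 Y85.5005
G1 X49.8545 Y92.7142
M5
G0 X46.2147 Y121.4067
M3 S239
G1 X65.6944 Y120.2285 F2867
G1 X47.6351 Y148.8811
G1 X89.3201 Y137.8829
M5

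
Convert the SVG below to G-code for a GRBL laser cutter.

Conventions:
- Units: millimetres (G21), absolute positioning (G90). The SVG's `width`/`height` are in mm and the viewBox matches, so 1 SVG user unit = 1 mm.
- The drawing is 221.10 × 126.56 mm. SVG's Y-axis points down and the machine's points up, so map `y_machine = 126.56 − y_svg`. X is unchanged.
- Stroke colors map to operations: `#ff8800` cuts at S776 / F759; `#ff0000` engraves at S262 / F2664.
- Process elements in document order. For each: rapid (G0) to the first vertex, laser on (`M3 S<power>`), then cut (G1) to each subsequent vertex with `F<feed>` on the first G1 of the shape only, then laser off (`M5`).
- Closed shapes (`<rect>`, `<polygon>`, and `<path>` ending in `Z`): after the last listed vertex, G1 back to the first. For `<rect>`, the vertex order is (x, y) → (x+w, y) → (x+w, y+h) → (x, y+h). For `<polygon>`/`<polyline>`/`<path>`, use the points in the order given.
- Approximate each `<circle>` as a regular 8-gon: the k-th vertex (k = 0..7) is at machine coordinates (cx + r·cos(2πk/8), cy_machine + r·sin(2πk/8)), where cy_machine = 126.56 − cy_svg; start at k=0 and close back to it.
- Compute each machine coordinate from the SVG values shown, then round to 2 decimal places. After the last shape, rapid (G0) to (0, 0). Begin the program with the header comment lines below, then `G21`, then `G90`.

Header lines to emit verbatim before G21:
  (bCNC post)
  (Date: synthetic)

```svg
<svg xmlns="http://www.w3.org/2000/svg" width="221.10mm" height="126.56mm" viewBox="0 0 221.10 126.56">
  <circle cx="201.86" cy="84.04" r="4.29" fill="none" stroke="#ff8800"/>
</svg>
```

(bCNC post)
(Date: synthetic)
G21
G90
G0 X206.15 Y42.52
M3 S776
G1 X204.89 Y45.55 F759
G1 X201.86 Y46.81
G1 X198.83 Y45.55
G1 X197.57 Y42.52
G1 X198.83 Y39.49
G1 X201.86 Y38.23
G1 X204.89 Y39.49
G1 X206.15 Y42.52
M5
G0 X0.00 Y0.00

Since the viewBox matches the mm dimensions, user units are millimetres directly. The only transform is the Y-flip y_m = 126.56 − y_svg.

Shape 1 is a circle drawn with `<circle>`. Its stroke #ff8800 means cut at S776, F759. After flipping Y the toolpath is (206.15,42.52) → (204.89,45.55) → (201.86,46.81) → (198.83,45.55) → (197.57,42.52) → (198.83,39.49) → (201.86,38.23) → (204.89,39.49) → (206.15,42.52), returning to the start.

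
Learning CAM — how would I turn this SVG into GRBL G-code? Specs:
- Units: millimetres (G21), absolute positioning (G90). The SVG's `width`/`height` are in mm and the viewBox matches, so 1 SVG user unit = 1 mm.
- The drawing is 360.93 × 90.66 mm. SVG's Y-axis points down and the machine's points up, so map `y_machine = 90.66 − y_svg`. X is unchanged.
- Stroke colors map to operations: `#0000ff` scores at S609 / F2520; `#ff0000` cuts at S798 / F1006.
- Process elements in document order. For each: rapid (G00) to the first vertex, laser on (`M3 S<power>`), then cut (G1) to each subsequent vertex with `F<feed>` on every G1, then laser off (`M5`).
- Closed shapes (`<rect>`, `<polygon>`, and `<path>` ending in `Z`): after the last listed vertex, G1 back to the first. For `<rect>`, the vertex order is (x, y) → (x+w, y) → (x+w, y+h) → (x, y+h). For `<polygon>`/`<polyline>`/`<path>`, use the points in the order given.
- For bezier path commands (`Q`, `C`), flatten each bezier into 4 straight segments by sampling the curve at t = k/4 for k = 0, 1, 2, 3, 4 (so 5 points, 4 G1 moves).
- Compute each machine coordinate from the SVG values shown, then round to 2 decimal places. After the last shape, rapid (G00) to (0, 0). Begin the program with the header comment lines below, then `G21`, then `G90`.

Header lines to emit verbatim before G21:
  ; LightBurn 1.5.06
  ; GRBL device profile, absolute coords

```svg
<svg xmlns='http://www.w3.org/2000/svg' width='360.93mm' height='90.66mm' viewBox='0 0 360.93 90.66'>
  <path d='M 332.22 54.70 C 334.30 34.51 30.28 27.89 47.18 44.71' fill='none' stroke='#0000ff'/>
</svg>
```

viewBox `0 0 360.93 90.66` with mm width/height → 1 unit = 1 mm. Flip: y_m = 90.66 − y_svg.

**Shape 1** — `<path>` cubic bezier, stroke `#0000ff` → score (S609, F2520). Control points (SVG): P0=(332.22,54.70), P1=(334.30,34.51), P2=(30.28,27.89), P3=(47.18,44.71); sampled at t=k/4. Machine vertices: (332.22,35.96) → (286.18,48.40) → (184.14,54.83) → (84.88,54.32) → (47.18,45.95). Open path.

; LightBurn 1.5.06
; GRBL device profile, absolute coords
G21
G90
G00 X332.22 Y35.96
M3 S609
G1 X286.18 Y48.40 F2520
G1 X184.14 Y54.83 F2520
G1 X84.88 Y54.32 F2520
G1 X47.18 Y45.95 F2520
M5
G00 X0.00 Y0.00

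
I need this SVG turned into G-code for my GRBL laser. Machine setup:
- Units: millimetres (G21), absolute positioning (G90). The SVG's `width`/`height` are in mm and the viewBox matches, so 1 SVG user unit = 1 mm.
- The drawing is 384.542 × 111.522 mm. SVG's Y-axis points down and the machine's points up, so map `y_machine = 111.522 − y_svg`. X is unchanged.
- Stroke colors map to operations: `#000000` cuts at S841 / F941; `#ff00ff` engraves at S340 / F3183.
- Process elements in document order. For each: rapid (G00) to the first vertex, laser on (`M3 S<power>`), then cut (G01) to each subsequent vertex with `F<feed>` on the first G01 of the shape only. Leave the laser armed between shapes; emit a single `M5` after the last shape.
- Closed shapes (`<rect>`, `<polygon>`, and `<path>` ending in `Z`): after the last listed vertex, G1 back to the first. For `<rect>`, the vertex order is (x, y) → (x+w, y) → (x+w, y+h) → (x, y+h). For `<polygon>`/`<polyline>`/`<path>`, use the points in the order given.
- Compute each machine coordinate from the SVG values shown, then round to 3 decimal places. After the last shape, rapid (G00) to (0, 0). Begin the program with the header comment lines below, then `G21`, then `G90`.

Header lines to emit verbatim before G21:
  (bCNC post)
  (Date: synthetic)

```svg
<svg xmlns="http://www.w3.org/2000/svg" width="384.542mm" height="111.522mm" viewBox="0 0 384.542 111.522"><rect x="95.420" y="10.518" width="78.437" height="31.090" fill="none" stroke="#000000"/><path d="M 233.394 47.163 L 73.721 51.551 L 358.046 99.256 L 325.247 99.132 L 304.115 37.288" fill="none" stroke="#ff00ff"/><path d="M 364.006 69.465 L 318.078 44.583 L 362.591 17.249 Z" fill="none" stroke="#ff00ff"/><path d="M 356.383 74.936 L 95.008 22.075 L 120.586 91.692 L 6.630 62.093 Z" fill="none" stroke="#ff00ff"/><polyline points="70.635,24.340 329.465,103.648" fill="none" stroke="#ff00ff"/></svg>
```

viewBox `0 0 384.542 111.522` with mm width/height → 1 unit = 1 mm. Flip: y_m = 111.522 − y_svg.

**Shape 1** — `<rect>` rectangle, stroke `#000000` → cut (S841, F941). Machine vertices: (95.420,101.004) → (173.857,101.004) → (173.857,69.914) → (95.420,69.914) → (95.420,101.004). Closed: final G1 returns to the first vertex.

**Shape 2** — `<path>` open polyline, stroke `#ff00ff` → engrave (S340, F3183). Machine vertices: (233.394,64.359) → (73.721,59.971) → (358.046,12.266) → (325.247,12.390) → (304.115,74.234). Open path.

**Shape 3** — `<path>` regular polygon, stroke `#ff00ff` → engrave (S340, F3183). Machine vertices: (364.006,42.057) → (318.078,66.939) → (362.591,94.273) → (364.006,42.057). Closed: final G1 returns to the first vertex.

**Shape 4** — `<path>` closed polygon, stroke `#ff00ff` → engrave (S340, F3183). Machine vertices: (356.383,36.586) → (95.008,89.447) → (120.586,19.830) → (6.630,49.429) → (356.383,36.586). Closed: final G1 returns to the first vertex.

**Shape 5** — `<polyline>` line segment, stroke `#ff00ff` → engrave (S340, F3183). Machine vertices: (70.635,87.182) → (329.465,7.874). Open path.

(bCNC post)
(Date: synthetic)
G21
G90
G00 X95.420 Y101.004
M3 S841
G01 X173.857 Y101.004 F941
G01 X173.857 Y69.914
G01 X95.420 Y69.914
G01 X95.420 Y101.004
G00 X233.394 Y64.359
M3 S340
G01 X73.721 Y59.971 F3183
G01 X358.046 Y12.266
G01 X325.247 Y12.390
G01 X304.115 Y74.234
G00 X364.006 Y42.057
M3 S340
G01 X318.078 Y66.939 F3183
G01 X362.591 Y94.273
G01 X364.006 Y42.057
G00 X356.383 Y36.586
M3 S340
G01 X95.008 Y89.447 F3183
G01 X120.586 Y19.830
G01 X6.630 Y49.429
G01 X356.383 Y36.586
G00 X70.635 Y87.182
M3 S340
G01 X329.465 Y7.874 F3183
M5
G00 X0.000 Y0.000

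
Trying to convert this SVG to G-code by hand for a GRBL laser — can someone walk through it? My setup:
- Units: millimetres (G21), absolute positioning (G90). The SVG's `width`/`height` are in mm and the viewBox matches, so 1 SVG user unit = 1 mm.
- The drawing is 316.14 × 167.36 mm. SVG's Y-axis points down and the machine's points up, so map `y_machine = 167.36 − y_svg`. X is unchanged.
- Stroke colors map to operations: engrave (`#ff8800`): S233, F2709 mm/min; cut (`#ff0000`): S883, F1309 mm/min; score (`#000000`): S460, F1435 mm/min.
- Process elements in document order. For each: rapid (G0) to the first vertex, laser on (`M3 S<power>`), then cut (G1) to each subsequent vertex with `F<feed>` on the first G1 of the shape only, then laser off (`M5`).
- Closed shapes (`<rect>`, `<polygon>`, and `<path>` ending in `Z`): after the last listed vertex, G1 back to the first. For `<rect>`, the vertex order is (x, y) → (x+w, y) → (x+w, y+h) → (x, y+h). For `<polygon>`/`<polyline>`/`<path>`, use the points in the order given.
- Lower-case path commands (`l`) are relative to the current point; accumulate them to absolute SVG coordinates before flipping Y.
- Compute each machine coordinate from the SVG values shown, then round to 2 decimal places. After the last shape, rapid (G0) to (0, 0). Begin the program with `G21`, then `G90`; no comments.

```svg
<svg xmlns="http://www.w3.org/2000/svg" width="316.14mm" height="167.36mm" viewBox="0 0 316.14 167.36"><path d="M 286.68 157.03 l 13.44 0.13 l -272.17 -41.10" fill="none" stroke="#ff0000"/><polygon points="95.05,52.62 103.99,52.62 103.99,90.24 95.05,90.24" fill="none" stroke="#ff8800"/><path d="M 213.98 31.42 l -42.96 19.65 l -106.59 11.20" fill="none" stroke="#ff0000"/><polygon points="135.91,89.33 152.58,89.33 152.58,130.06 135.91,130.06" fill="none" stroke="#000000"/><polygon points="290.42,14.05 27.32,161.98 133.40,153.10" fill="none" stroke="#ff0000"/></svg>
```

viewBox `0 0 316.14 167.36` with mm width/height → 1 unit = 1 mm. Flip: y_m = 167.36 − y_svg.

**Shape 1** — `<path>` open polyline, stroke `#ff0000` → cut (S883, F1309). Machine vertices: (286.68,10.33) → (300.12,10.20) → (27.95,51.30). Open path.

**Shape 2** — `<polygon>` rectangle, stroke `#ff8800` → engrave (S233, F2709). Machine vertices: (95.05,114.74) → (103.99,114.74) → (103.99,77.12) → (95.05,77.12) → (95.05,114.74). Closed: final G1 returns to the first vertex.

**Shape 3** — `<path>` open polyline, stroke `#ff0000` → cut (S883, F1309). Machine vertices: (213.98,135.94) → (171.02,116.29) → (64.43,105.09). Open path.

**Shape 4** — `<polygon>` rectangle, stroke `#000000` → score (S460, F1435). Machine vertices: (135.91,78.03) → (152.58,78.03) → (152.58,37.30) → (135.91,37.30) → (135.91,78.03). Closed: final G1 returns to the first vertex.

**Shape 5** — `<polygon>` closed polygon, stroke `#ff0000` → cut (S883, F1309). Machine vertices: (290.42,153.31) → (27.32,5.38) → (133.40,14.26) → (290.42,153.31). Closed: final G1 returns to the first vertex.

G21
G90
G0 X286.68 Y10.33
M3 S883
G1 X300.12 Y10.20 F1309
G1 X27.95 Y51.30
M5
G0 X95.05 Y114.74
M3 S233
G1 X103.99 Y114.74 F2709
G1 X103.99 Y77.12
G1 X95.05 Y77.12
G1 X95.05 Y114.74
M5
G0 X213.98 Y135.94
M3 S883
G1 X171.02 Y116.29 F1309
G1 X64.43 Y105.09
M5
G0 X135.91 Y78.03
M3 S460
G1 X152.58 Y78.03 F1435
G1 X152.58 Y37.30
G1 X135.91 Y37.30
G1 X135.91 Y78.03
M5
G0 X290.42 Y153.31
M3 S883
G1 X27.32 Y5.38 F1309
G1 X133.40 Y14.26
G1 X290.42 Y153.31
M5
G0 X0.00 Y0.00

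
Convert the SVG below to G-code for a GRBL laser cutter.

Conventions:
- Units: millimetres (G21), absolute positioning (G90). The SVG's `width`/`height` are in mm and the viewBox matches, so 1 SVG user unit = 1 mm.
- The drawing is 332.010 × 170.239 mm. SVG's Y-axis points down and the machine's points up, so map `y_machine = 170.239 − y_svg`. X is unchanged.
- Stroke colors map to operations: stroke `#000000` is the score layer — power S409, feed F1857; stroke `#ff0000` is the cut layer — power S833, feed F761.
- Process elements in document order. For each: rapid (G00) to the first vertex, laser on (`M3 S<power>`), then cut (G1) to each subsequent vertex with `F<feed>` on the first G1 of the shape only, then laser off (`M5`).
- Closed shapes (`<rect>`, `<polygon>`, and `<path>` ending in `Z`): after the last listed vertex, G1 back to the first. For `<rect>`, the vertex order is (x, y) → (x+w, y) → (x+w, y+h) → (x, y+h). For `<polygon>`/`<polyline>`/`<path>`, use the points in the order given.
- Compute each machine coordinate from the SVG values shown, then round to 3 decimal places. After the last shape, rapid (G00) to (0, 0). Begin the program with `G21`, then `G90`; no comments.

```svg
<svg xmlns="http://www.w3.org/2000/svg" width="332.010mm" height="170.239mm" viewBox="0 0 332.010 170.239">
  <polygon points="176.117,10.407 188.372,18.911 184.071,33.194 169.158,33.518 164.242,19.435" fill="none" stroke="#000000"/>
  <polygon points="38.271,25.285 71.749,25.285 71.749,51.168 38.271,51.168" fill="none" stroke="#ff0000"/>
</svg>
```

viewBox `0 0 332.010 170.239` with mm width/height → 1 unit = 1 mm. Flip: y_m = 170.239 − y_svg.

**Shape 1** — `<polygon>` regular polygon, stroke `#000000` → score (S409, F1857). Machine vertices: (176.117,159.832) → (188.372,151.328) → (184.071,137.045) → (169.158,136.721) → (164.242,150.804) → (176.117,159.832). Closed: final G1 returns to the first vertex.

**Shape 2** — `<polygon>` rectangle, stroke `#ff0000` → cut (S833, F761). Machine vertices: (38.271,144.954) → (71.749,144.954) → (71.749,119.071) → (38.271,119.071) → (38.271,144.954). Closed: final G1 returns to the first vertex.

G21
G90
G00 X176.117 Y159.832
M3 S409
G1 X188.372 Y151.328 F1857
G1 X184.071 Y137.045
G1 X169.158 Y136.721
G1 X164.242 Y150.804
G1 X176.117 Y159.832
M5
G00 X38.271 Y144.954
M3 S833
G1 X71.749 Y144.954 F761
G1 X71.749 Y119.071
G1 X38.271 Y119.071
G1 X38.271 Y144.954
M5
G00 X0.000 Y0.000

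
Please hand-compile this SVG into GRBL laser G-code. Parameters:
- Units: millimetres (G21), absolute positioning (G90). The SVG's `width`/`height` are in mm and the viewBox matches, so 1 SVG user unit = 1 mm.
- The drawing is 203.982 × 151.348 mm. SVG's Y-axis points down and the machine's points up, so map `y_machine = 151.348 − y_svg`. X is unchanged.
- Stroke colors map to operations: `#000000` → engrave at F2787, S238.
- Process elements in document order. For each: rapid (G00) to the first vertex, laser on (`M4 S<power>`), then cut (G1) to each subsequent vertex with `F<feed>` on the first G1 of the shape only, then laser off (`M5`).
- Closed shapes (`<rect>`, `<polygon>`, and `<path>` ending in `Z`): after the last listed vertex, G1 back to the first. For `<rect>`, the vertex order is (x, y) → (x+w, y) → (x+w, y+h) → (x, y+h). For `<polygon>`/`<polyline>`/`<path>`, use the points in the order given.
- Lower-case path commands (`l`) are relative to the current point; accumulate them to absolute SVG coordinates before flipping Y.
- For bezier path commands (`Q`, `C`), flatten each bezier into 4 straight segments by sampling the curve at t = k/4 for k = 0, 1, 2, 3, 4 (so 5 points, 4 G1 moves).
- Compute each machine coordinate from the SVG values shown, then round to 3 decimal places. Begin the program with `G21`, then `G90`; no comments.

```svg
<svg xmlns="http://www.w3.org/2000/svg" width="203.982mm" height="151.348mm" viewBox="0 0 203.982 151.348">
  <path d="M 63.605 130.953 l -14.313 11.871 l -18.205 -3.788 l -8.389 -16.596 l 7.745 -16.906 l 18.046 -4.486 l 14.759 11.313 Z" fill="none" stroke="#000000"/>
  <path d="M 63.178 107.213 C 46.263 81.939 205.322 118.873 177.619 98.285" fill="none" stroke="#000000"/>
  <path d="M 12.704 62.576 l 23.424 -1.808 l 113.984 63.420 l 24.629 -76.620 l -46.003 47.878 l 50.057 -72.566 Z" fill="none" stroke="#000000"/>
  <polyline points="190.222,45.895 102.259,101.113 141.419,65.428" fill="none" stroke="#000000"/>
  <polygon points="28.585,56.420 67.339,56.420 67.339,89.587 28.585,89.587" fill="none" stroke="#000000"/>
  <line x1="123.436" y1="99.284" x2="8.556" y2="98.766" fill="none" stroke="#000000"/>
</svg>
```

viewBox `0 0 203.982 151.348` with mm width/height → 1 unit = 1 mm. Flip: y_m = 151.348 − y_svg.

**Shape 1** — `<path>` regular polygon, stroke `#000000` → engrave (S238, F2787). Machine vertices: (63.605,20.395) → (49.292,8.524) → (31.087,12.312) → (22.698,28.908) → (30.443,45.814) → (48.489,50.300) → (63.248,38.987) → (63.605,20.395). Closed: final G1 returns to the first vertex.

**Shape 2** — `<path>` cubic bezier, stroke `#000000` → engrave (S238, F2787). Control points (SVG): P0=(63.178,107.213), P1=(46.263,81.939), P2=(205.322,118.873), P3=(177.619,98.285); sampled at t=k/4. Machine vertices: (63.178,44.135) → (77.819,53.297) → (124.444,50.356) → (169.046,46.537) → (177.619,53.063). Open path.

**Shape 3** — `<path>` closed polygon, stroke `#000000` → engrave (S238, F2787). Machine vertices: (12.704,88.772) → (36.128,90.580) → (150.112,27.160) → (174.741,103.780) → (128.738,55.902) → (178.795,128.468) → (12.704,88.772). Closed: final G1 returns to the first vertex.

**Shape 4** — `<polyline>` open polyline, stroke `#000000` → engrave (S238, F2787). Machine vertices: (190.222,105.453) → (102.259,50.235) → (141.419,85.920). Open path.

**Shape 5** — `<polygon>` rectangle, stroke `#000000` → engrave (S238, F2787). Machine vertices: (28.585,94.928) → (67.339,94.928) → (67.339,61.761) → (28.585,61.761) → (28.585,94.928). Closed: final G1 returns to the first vertex.

**Shape 6** — `<line>` line segment, stroke `#000000` → engrave (S238, F2787). Machine vertices: (123.436,52.064) → (8.556,52.582). Open path.

G21
G90
G00 X63.605 Y20.395
M4 S238
G1 X49.292 Y8.524 F2787
G1 X31.087 Y12.312
G1 X22.698 Y28.908
G1 X30.443 Y45.814
G1 X48.489 Y50.300
G1 X63.248 Y38.987
G1 X63.605 Y20.395
M5
G00 X63.178 Y44.135
M4 S238
G1 X77.819 Y53.297 F2787
G1 X124.444 Y50.356
G1 X169.046 Y46.537
G1 X177.619 Y53.063
M5
G00 X12.704 Y88.772
M4 S238
G1 X36.128 Y90.580 F2787
G1 X150.112 Y27.160
G1 X174.741 Y103.780
G1 X128.738 Y55.902
G1 X178.795 Y128.468
G1 X12.704 Y88.772
M5
G00 X190.222 Y105.453
M4 S238
G1 X102.259 Y50.235 F2787
G1 X141.419 Y85.920
M5
G00 X28.585 Y94.928
M4 S238
G1 X67.339 Y94.928 F2787
G1 X67.339 Y61.761
G1 X28.585 Y61.761
G1 X28.585 Y94.928
M5
G00 X123.436 Y52.064
M4 S238
G1 X8.556 Y52.582 F2787
M5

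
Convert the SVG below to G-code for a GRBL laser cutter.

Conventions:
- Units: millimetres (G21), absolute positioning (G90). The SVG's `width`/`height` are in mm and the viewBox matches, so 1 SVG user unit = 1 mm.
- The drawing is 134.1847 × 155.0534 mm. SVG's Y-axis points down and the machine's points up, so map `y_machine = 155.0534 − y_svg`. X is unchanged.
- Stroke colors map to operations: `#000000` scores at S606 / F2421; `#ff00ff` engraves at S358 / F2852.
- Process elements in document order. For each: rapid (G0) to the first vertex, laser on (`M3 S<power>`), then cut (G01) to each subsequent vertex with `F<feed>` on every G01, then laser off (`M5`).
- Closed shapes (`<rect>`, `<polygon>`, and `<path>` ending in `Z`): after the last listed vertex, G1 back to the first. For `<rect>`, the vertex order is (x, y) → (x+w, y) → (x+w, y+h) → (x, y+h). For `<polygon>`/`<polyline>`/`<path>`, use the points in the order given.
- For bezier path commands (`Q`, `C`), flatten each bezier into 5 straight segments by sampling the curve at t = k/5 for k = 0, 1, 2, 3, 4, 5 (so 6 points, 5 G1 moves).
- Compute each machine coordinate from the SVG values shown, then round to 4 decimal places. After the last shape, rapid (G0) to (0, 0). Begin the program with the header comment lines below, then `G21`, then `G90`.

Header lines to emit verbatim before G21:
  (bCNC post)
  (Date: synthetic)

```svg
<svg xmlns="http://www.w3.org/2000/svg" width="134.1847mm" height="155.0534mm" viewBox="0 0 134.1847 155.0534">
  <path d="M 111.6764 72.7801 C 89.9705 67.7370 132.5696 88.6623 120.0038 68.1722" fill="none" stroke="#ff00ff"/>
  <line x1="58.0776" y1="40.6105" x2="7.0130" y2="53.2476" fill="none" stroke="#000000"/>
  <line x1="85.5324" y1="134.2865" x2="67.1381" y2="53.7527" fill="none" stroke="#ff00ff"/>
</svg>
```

(bCNC post)
(Date: synthetic)
G21
G90
G0 X111.6764 Y82.2733
M3 S358
G01 X105.4137 Y82.7220 F2852
G01 X108.8496 Y80.1728 F2852
G01 X116.2497 Y77.8599 F2852
G01 X121.8793 Y79.0179 F2852
G01 X120.0038 Y86.8812 F2852
M5
G0 X58.0776 Y114.4429
M3 S606
G01 X7.0130 Y101.8058 F2421
M5
G0 X85.5324 Y20.7669
M3 S358
G01 X67.1381 Y101.3007 F2852
M5
G0 X0.0000 Y0.0000

1 u = 1 mm; y_m = 155.0534 − y.

[1] `<path>` cubic bezier, #ff00ff→engrave S358 F2852: (111.6764,82.2733) → (105.4137,82.7220) → (108.8496,80.1728) → (116.2497,77.8599) → (121.8793,79.0179) → (120.0038,86.8812)

[2] `<line>` line segment, #000000→score S606 F2421: (58.0776,114.4429) → (7.0130,101.8058)

[3] `<line>` line segment, #ff00ff→engrave S358 F2852: (85.5324,20.7669) → (67.1381,101.3007)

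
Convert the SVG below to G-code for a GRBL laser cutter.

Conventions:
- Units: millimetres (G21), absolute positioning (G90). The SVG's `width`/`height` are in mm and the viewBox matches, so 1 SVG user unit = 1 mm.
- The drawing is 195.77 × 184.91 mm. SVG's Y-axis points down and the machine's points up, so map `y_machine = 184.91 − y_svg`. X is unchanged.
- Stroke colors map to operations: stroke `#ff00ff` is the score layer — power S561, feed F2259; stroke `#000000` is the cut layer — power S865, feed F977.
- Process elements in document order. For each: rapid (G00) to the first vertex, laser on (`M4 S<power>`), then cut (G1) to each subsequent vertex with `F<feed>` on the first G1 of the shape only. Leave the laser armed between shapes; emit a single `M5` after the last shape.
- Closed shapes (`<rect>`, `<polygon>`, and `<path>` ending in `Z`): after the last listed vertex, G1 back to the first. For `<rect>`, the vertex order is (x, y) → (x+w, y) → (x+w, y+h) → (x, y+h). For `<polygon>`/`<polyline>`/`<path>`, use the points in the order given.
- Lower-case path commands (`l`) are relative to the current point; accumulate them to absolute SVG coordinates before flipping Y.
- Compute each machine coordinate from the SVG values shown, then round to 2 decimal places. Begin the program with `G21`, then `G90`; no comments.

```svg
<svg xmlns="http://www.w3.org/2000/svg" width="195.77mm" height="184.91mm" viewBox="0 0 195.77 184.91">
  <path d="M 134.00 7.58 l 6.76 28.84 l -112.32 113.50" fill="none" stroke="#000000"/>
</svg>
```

viewBox `0 0 195.77 184.91` with mm width/height → 1 unit = 1 mm. Flip: y_m = 184.91 − y_svg.

**Shape 1** — `<path>` open polyline, stroke `#000000` → cut (S865, F977). Machine vertices: (134.00,177.33) → (140.76,148.49) → (28.44,34.99). Open path.

G21
G90
G00 X134.00 Y177.33
M4 S865
G1 X140.76 Y148.49 F977
G1 X28.44 Y34.99
M5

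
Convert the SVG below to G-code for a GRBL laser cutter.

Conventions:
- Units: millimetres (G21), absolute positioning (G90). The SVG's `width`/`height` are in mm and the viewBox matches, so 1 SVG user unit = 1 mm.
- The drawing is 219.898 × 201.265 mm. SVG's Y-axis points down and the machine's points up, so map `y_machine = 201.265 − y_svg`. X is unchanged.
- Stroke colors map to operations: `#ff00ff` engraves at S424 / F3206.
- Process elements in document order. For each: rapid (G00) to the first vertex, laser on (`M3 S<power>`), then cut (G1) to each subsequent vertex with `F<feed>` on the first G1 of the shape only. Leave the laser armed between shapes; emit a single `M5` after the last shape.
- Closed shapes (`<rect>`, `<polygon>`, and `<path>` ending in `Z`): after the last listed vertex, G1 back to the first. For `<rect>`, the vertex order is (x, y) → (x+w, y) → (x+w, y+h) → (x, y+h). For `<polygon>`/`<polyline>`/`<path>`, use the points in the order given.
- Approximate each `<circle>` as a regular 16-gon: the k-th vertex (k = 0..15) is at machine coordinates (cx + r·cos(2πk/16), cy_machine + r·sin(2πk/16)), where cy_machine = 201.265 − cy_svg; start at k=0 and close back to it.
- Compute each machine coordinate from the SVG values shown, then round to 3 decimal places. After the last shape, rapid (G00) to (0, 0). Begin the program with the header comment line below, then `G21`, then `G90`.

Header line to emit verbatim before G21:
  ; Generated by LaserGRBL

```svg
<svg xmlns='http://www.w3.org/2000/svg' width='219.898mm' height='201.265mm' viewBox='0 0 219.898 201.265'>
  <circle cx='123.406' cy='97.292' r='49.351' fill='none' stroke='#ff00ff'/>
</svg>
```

1 u = 1 mm; y_m = 201.265 − y.

[1] `<circle>` circle, #ff00ff→engrave S424 F3206: (172.757,103.973) → (169.000,122.859) → (158.302,138.869) → (142.292,149.567) → (123.406,153.324) → (104.520,149.567) → (88.510,138.869) → (77.812,122.859) → (74.055,103.973) → (77.812,85.087) → (88.510,69.077) → (104.520,58.379) → (123.406,54.622) → (142.292,58.379) → (158.302,69.077) → (169.000,85.087) → (172.757,103.973) (closed)

; Generated by LaserGRBL
G21
G90
G00 X172.757 Y103.973
M3 S424
G1 X169.000 Y122.859 F3206
G1 X158.302 Y138.869
G1 X142.292 Y149.567
G1 X123.406 Y153.324
G1 X104.520 Y149.567
G1 X88.510 Y138.869
G1 X77.812 Y122.859
G1 X74.055 Y103.973
G1 X77.812 Y85.087
G1 X88.510 Y69.077
G1 X104.520 Y58.379
G1 X123.406 Y54.622
G1 X142.292 Y58.379
G1 X158.302 Y69.077
G1 X169.000 Y85.087
G1 X172.757 Y103.973
M5
G00 X0.000 Y0.000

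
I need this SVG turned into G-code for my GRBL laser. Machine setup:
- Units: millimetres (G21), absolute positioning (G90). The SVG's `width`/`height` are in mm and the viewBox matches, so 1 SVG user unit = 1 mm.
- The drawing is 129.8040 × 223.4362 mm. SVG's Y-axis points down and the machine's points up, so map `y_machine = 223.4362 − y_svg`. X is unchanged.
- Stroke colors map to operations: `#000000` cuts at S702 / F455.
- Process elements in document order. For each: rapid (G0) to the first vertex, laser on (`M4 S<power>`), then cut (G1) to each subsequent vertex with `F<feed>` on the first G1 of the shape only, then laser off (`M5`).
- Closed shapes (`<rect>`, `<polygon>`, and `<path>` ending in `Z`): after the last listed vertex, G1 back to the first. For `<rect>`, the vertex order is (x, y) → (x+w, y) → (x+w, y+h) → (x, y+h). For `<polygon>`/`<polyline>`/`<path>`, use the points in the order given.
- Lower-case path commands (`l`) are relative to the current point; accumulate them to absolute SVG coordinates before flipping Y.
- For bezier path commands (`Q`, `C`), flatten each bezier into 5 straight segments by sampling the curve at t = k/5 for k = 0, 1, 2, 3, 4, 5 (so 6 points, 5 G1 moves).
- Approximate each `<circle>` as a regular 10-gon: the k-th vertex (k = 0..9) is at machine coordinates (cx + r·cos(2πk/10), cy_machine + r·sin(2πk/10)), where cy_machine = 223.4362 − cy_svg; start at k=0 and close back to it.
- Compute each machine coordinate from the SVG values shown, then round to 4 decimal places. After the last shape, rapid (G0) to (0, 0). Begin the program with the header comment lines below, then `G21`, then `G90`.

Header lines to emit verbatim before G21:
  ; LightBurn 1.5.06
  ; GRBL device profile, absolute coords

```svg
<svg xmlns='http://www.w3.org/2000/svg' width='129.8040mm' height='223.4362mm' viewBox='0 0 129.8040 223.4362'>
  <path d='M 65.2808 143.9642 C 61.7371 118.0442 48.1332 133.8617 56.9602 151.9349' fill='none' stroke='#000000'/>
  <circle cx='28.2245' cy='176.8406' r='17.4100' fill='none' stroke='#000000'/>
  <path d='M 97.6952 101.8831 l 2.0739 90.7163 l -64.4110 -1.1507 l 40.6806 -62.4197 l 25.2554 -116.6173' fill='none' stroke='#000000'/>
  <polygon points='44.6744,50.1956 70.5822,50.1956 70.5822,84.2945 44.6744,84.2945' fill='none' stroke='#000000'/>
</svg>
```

; LightBurn 1.5.06
; GRBL device profile, absolute coords
G21
G90
G0 X65.2808 Y79.4720
M4 S702
G1 X62.2073 Y90.3314 F455
G1 X58.2789 Y93.0688
G1 X55.0552 Y89.5796
G1 X54.0958 Y81.7587
G1 X56.9602 Y71.5013
M5
G0 X45.6345 Y46.5956
M4 S702
G1 X42.3095 Y56.8289 F455
G1 X33.6045 Y63.1535
G1 X22.8445 Y63.1535
G1 X14.1395 Y56.8289
G1 X10.8145 Y46.5956
G1 X14.1395 Y36.3623
G1 X22.8445 Y30.0377
G1 X33.6045 Y30.0377
G1 X42.3095 Y36.3623
G1 X45.6345 Y46.5956
M5
G0 X97.6952 Y121.5531
M4 S702
G1 X99.7691 Y30.8368 F455
G1 X35.3581 Y31.9875
G1 X76.0387 Y94.4072
G1 X101.2941 Y211.0245
M5
G0 X44.6744 Y173.2406
M4 S702
G1 X70.5822 Y173.2406 F455
G1 X70.5822 Y139.1417
G1 X44.6744 Y139.1417
G1 X44.6744 Y173.2406
M5
G0 X0.0000 Y0.0000

viewBox `0 0 129.8040 223.4362` with mm width/height → 1 unit = 1 mm. Flip: y_m = 223.4362 − y_svg.

**Shape 1** — `<path>` cubic bezier, stroke `#000000` → cut (S702, F455). Control points (SVG): P0=(65.2808,143.9642), P1=(61.7371,118.0442), P2=(48.1332,133.8617), P3=(56.9602,151.9349); sampled at t=k/5. Machine vertices: (65.2808,79.4720) → (62.2073,90.3314) → (58.2789,93.0688) → (55.0552,89.5796) → (54.0958,81.7587) → (56.9602,71.5013). Open path.

**Shape 2** — `<circle>` circle, stroke `#000000` → cut (S702, F455). Machine vertices: (45.6345,46.5956) → (42.3095,56.8289) → (33.6045,63.1535) → (22.8445,63.1535) → (14.1395,56.8289) → (10.8145,46.5956) → (14.1395,36.3623) → (22.8445,30.0377) → (33.6045,30.0377) → (42.3095,36.3623) → (45.6345,46.5956). Closed: final G1 returns to the first vertex.

**Shape 3** — `<path>` open polyline, stroke `#000000` → cut (S702, F455). Machine vertices: (97.6952,121.5531) → (99.7691,30.8368) → (35.3581,31.9875) → (76.0387,94.4072) → (101.2941,211.0245). Open path.

**Shape 4** — `<polygon>` rectangle, stroke `#000000` → cut (S702, F455). Machine vertices: (44.6744,173.2406) → (70.5822,173.2406) → (70.5822,139.1417) → (44.6744,139.1417) → (44.6744,173.2406). Closed: final G1 returns to the first vertex.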